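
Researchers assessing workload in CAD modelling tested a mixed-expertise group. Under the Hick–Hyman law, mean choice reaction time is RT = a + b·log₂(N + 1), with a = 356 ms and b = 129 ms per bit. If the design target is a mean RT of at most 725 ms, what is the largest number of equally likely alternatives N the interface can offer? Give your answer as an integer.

6

Set 356 + 129·log₂(N + 1) ≤ 725.
log₂(N + 1) ≤ (725 − 356) / 129 = 2.8605.
N + 1 ≤ 2^2.8605 = 7.2627.
N ≤ 6.2627, so the largest integer N is 6.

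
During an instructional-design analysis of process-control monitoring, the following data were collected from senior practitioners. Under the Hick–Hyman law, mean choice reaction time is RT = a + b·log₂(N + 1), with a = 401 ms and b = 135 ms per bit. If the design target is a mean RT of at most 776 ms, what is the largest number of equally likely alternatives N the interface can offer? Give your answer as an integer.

Set 401 + 135·log₂(N + 1) ≤ 776.
log₂(N + 1) ≤ (776 − 401) / 135 = 2.7778.
N + 1 ≤ 2^2.7778 = 6.8581.
N ≤ 5.8581, so the largest integer N is 5.

5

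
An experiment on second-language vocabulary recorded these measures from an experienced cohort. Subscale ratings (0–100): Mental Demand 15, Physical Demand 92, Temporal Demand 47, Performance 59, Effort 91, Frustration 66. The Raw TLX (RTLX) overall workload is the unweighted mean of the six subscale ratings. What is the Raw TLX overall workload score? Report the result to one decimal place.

Sum of ratings = 15 + 92 + 47 + 59 + 91 + 66 = 370.
RTLX = 370 / 6 = 61.6667 ≈ 61.7.

61.7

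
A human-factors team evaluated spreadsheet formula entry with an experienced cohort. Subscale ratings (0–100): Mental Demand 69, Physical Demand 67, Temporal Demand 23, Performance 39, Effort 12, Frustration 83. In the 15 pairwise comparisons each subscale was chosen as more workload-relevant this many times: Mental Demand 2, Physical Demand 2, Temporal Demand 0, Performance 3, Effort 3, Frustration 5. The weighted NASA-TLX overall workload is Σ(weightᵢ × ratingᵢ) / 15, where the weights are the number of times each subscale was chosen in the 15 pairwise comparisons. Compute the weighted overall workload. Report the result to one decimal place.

56.0

The tallies are the weights (they sum to 15).
Weighted sum = 2·69 + 2·67 + 0·23 + 3·39 + 3·12 + 5·83
            = 138 + 134 + 0 + 117 + 36 + 415 = 840.
Overall workload = 840 / 15 = 56.0000 ≈ 56.0.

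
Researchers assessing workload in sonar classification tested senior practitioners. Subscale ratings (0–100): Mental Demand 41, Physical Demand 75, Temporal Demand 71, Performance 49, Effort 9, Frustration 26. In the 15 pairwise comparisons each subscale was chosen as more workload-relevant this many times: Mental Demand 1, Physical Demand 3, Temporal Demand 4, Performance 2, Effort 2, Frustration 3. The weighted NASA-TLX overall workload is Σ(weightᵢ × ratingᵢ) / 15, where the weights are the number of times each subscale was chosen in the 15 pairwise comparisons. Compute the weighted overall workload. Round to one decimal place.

The tallies are the weights (they sum to 15).
Weighted sum = 1·41 + 3·75 + 4·71 + 2·49 + 2·9 + 3·26
            = 41 + 225 + 284 + 98 + 18 + 78 = 744.
Overall workload = 744 / 15 = 49.6000 ≈ 49.6.

49.6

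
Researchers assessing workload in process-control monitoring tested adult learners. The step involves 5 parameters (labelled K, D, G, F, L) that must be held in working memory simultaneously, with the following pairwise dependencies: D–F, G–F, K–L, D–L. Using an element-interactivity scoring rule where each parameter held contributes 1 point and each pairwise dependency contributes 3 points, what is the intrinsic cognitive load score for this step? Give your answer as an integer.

Count of parameters held simultaneously: 5.
Count of pairwise dependencies listed: 4.
Element contribution: 5 × 1 = 5.
Interaction contribution: 4 × 3 = 12.
Intrinsic load = 5 + 12 = 17.

17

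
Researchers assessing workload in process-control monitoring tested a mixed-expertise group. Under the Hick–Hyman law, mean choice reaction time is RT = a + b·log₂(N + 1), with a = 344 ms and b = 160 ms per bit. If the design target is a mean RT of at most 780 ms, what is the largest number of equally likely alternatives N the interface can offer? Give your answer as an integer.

5

Set 344 + 160·log₂(N + 1) ≤ 780.
log₂(N + 1) ≤ (780 − 344) / 160 = 2.7250.
N + 1 ≤ 2^2.7250 = 6.6116.
N ≤ 5.6116, so the largest integer N is 5.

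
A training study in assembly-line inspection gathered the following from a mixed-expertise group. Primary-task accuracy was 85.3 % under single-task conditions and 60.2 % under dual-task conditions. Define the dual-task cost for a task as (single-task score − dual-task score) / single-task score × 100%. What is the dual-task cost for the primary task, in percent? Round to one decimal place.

Cost = (85.3 − 60.2) / 85.3 × 100%
     = 25.1000 / 85.3 × 100% = 29.4256%.
≈ 29.4%.

29.4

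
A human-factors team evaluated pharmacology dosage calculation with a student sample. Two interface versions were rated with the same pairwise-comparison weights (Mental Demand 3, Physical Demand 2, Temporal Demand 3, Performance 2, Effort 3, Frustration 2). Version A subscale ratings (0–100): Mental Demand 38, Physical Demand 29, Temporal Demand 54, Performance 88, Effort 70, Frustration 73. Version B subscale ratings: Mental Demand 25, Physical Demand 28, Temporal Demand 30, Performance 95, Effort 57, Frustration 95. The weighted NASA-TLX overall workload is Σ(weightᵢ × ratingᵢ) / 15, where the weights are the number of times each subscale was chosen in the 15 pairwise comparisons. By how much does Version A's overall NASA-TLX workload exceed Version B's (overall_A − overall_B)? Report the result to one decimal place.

6.3

Version A weighted sum = 3·38 + 2·29 + 3·54 + 2·88 + 3·70 + 2·73 = 114 + 58 + 162 + 176 + 210 + 146 = 866; overall_A = 866/15 = 57.7333.
Version B weighted sum = 3·25 + 2·28 + 3·30 + 2·95 + 3·57 + 2·95 = 75 + 56 + 90 + 190 + 171 + 190 = 772; overall_B = 772/15 = 51.4667.
Difference = 57.7333 − 51.4667 = 6.2666 ≈ 6.3.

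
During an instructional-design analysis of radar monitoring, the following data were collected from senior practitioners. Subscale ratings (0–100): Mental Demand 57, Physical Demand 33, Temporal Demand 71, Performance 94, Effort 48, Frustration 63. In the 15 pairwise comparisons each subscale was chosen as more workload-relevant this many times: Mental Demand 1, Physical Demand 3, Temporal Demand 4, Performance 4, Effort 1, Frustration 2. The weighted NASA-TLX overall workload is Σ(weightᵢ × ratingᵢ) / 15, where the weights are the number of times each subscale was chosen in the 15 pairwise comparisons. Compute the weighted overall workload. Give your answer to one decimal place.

66.0

The tallies are the weights (they sum to 15).
Weighted sum = 1·57 + 3·33 + 4·71 + 4·94 + 1·48 + 2·63
            = 57 + 99 + 284 + 376 + 48 + 126 = 990.
Overall workload = 990 / 15 = 66.0000 ≈ 66.0.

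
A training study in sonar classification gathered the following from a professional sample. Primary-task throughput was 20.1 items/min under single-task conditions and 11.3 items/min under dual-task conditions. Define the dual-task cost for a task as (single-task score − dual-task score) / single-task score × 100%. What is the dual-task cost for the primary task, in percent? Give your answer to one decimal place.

43.8

Cost = (20.1 − 11.3) / 20.1 × 100%
     = 8.8000 / 20.1 × 100% = 43.7811%.
≈ 43.8%.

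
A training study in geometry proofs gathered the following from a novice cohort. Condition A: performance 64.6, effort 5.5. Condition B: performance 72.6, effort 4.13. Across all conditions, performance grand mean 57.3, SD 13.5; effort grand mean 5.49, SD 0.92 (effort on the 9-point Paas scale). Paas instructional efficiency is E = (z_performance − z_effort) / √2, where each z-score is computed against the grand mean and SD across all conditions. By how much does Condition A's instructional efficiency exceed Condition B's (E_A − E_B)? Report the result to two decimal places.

Condition A: z_P = (64.6 − 57.3)/13.5 = 0.5407; z_E = (5.5 − 5.49)/0.92 = 0.0109; E_A = (0.5407 − 0.0109)/√2 = 0.3746.
Condition B: z_P = (72.6 − 57.3)/13.5 = 1.1333; z_E = (4.13 − 5.49)/0.92 = -1.4783; E_B = (1.1333 − (-1.4783))/√2 = 1.8467.
E_A − E_B = 0.3746 − 1.8467 = -1.4721 ≈ -1.47.

-1.47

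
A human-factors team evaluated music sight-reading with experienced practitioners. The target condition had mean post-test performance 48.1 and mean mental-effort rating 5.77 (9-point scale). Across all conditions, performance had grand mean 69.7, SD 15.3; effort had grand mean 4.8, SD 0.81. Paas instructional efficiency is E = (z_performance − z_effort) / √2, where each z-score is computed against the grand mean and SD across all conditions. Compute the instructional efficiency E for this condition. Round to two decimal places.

-1.85

z_performance = (48.1 − 69.7) / 15.3 = -21.6000 / 15.3 = -1.4118.
z_effort = (5.77 − 4.8) / 0.81 = 0.9700 / 0.81 = 1.1975.
z_P − z_E = -1.4118 − 1.1975 = -2.6093.
E = -2.6093 / √2 = -2.6093 / 1.41421 = -1.8451 ≈ -1.85.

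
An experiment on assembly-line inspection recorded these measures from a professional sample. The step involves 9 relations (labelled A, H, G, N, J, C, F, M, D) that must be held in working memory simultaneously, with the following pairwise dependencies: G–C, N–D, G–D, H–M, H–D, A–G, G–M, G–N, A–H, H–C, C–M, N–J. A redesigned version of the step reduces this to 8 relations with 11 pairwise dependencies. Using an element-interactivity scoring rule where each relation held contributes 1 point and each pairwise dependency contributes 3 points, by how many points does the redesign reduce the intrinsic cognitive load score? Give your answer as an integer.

4

Original: 9 × 1 + 12 × 3 = 9 + 36 = 45.
Redesigned: 8 × 1 + 11 × 3 = 8 + 33 = 41.
Reduction = 45 − 41 = 4.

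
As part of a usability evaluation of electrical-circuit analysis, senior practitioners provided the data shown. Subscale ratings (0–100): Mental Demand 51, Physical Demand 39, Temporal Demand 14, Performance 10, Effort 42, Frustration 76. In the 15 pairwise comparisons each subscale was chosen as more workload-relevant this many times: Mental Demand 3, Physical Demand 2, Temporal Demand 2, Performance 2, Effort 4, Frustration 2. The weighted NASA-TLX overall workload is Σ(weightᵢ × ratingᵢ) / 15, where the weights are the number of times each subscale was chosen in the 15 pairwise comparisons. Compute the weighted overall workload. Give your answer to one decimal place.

The tallies are the weights (they sum to 15).
Weighted sum = 3·51 + 2·39 + 2·14 + 2·10 + 4·42 + 2·76
            = 153 + 78 + 28 + 20 + 168 + 152 = 599.
Overall workload = 599 / 15 = 39.9333 ≈ 39.9.

39.9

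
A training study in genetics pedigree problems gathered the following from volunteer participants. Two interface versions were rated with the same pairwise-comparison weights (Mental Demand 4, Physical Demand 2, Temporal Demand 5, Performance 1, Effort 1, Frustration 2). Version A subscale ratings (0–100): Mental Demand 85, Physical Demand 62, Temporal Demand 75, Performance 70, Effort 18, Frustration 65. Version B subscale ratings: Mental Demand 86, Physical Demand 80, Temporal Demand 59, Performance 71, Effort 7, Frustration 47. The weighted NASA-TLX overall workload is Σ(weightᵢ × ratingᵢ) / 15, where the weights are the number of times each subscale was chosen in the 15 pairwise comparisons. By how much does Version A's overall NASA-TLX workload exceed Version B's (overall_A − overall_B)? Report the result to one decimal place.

5.7

Version A weighted sum = 4·85 + 2·62 + 5·75 + 1·70 + 1·18 + 2·65 = 340 + 124 + 375 + 70 + 18 + 130 = 1057; overall_A = 1057/15 = 70.4667.
Version B weighted sum = 4·86 + 2·80 + 5·59 + 1·71 + 1·7 + 2·47 = 344 + 160 + 295 + 71 + 7 + 94 = 971; overall_B = 971/15 = 64.7333.
Difference = 70.4667 − 64.7333 = 5.7334 ≈ 5.7.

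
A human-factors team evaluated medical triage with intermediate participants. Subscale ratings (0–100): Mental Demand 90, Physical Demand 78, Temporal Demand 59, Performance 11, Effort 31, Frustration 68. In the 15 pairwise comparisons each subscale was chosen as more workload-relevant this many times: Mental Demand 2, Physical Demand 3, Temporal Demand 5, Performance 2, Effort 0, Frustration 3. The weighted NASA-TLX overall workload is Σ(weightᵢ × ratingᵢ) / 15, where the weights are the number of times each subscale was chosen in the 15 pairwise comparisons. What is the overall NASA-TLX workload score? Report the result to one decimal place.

62.3

The tallies are the weights (they sum to 15).
Weighted sum = 2·90 + 3·78 + 5·59 + 2·11 + 0·31 + 3·68
            = 180 + 234 + 295 + 22 + 0 + 204 = 935.
Overall workload = 935 / 15 = 62.3333 ≈ 62.3.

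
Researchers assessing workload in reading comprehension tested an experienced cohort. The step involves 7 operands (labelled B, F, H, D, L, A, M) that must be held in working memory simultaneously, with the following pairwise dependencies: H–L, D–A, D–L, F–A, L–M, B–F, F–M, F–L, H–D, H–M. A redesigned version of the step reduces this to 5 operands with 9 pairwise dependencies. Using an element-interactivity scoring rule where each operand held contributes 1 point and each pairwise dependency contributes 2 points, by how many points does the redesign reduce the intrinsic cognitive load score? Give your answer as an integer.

Original: 7 × 1 + 10 × 2 = 7 + 20 = 27.
Redesigned: 5 × 1 + 9 × 2 = 5 + 18 = 23.
Reduction = 27 − 23 = 4.

4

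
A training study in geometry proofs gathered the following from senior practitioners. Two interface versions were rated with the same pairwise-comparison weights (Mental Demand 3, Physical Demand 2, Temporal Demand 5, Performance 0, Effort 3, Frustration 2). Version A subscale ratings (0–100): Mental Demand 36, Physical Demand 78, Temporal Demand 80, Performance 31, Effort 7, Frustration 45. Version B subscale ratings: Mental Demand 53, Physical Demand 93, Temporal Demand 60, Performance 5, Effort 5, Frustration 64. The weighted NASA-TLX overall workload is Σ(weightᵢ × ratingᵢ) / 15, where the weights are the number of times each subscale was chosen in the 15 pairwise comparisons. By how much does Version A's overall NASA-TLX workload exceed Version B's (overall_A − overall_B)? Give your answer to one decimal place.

-0.9

Version A weighted sum = 3·36 + 2·78 + 5·80 + 0·31 + 3·7 + 2·45 = 108 + 156 + 400 + 0 + 21 + 90 = 775; overall_A = 775/15 = 51.6667.
Version B weighted sum = 3·53 + 2·93 + 5·60 + 0·5 + 3·5 + 2·64 = 159 + 186 + 300 + 0 + 15 + 128 = 788; overall_B = 788/15 = 52.5333.
Difference = 51.6667 − 52.5333 = -0.8666 ≈ -0.9.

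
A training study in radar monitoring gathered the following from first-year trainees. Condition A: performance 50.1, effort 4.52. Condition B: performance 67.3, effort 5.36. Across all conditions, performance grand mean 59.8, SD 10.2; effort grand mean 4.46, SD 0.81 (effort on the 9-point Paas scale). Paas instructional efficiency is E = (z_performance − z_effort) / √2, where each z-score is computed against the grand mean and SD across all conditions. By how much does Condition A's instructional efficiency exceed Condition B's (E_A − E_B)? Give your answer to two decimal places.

-0.46

Condition A: z_P = (50.1 − 59.8)/10.2 = -0.9510; z_E = (4.52 − 4.46)/0.81 = 0.0741; E_A = (-0.9510 − 0.0741)/√2 = -0.7249.
Condition B: z_P = (67.3 − 59.8)/10.2 = 0.7353; z_E = (5.36 − 4.46)/0.81 = 1.1111; E_B = (0.7353 − 1.1111)/√2 = -0.2657.
E_A − E_B = -0.7249 − (-0.2657) = -0.4592 ≈ -0.46.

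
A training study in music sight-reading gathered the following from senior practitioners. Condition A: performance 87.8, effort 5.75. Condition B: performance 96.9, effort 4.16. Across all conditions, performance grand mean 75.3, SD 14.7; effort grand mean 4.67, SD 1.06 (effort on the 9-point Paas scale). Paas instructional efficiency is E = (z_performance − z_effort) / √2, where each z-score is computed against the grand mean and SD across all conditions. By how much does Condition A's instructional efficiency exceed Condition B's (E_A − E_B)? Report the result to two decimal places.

Condition A: z_P = (87.8 − 75.3)/14.7 = 0.8503; z_E = (5.75 − 4.67)/1.06 = 1.0189; E_A = (0.8503 − 1.0189)/√2 = -0.1192.
Condition B: z_P = (96.9 − 75.3)/14.7 = 1.4694; z_E = (4.16 − 4.67)/1.06 = -0.4811; E_B = (1.4694 − (-0.4811))/√2 = 1.3792.
E_A − E_B = -0.1192 − 1.3792 = -1.4984 ≈ -1.50.

-1.50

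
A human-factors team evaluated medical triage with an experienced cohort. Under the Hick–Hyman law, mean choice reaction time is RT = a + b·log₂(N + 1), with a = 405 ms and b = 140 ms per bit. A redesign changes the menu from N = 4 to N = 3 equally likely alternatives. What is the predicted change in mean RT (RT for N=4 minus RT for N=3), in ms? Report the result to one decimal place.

RT(4) = 405 + 140·log₂(5) = 405 + 140·2.3219 = 730.0660 ms.
RT(3) = 405 + 140·log₂(4) = 405 + 140·2.0000 = 685.0000 ms.
Difference = 730.0660 − 685.0000 = 45.0660 ≈ 45.1 ms.

45.1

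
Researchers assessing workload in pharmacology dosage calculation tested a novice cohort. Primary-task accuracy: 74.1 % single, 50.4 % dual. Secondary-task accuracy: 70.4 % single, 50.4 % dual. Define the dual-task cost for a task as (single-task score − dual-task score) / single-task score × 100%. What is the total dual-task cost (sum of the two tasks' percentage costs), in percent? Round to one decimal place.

60.4

Primary cost = (74.1 − 50.4) / 74.1 × 100% = 31.9838%.
Secondary cost = (70.4 − 50.4) / 70.4 × 100% = 28.4091%.
Total = 31.9838% + 28.4091% = 60.3929% ≈ 60.4%.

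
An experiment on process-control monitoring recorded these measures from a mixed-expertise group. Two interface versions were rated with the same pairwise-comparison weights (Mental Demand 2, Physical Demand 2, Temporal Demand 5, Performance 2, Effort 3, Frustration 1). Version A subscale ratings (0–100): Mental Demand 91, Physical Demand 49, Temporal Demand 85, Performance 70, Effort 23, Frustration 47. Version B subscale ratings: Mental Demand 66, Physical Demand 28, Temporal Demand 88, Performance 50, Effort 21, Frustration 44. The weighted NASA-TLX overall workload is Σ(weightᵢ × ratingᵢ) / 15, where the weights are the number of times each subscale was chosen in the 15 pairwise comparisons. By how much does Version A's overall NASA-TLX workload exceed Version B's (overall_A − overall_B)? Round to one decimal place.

Version A weighted sum = 2·91 + 2·49 + 5·85 + 2·70 + 3·23 + 1·47 = 182 + 98 + 425 + 140 + 69 + 47 = 961; overall_A = 961/15 = 64.0667.
Version B weighted sum = 2·66 + 2·28 + 5·88 + 2·50 + 3·21 + 1·44 = 132 + 56 + 440 + 100 + 63 + 44 = 835; overall_B = 835/15 = 55.6667.
Difference = 64.0667 − 55.6667 = 8.4000 ≈ 8.4.

8.4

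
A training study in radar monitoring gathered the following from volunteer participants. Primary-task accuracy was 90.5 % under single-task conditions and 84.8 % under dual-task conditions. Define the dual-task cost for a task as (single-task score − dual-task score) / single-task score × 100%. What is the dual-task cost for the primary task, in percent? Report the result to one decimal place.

Cost = (90.5 − 84.8) / 90.5 × 100%
     = 5.7000 / 90.5 × 100% = 6.2983%.
≈ 6.3%.

6.3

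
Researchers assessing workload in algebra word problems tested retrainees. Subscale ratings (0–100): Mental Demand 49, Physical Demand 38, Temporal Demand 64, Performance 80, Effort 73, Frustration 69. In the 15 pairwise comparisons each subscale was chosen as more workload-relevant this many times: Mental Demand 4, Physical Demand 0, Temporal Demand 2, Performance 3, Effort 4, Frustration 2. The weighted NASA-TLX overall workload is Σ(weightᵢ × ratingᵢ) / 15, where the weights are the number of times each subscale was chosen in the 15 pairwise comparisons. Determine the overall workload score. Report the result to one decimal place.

The tallies are the weights (they sum to 15).
Weighted sum = 4·49 + 0·38 + 2·64 + 3·80 + 4·73 + 2·69
            = 196 + 0 + 128 + 240 + 292 + 138 = 994.
Overall workload = 994 / 15 = 66.2667 ≈ 66.3.

66.3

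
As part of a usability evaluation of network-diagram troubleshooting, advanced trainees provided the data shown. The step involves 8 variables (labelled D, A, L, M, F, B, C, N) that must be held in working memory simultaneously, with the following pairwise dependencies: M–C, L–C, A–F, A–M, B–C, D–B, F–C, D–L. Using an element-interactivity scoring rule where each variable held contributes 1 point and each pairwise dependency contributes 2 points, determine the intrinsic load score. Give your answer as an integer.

Count of variables held simultaneously: 8.
Count of pairwise dependencies listed: 8.
Element contribution: 8 × 1 = 8.
Interaction contribution: 8 × 2 = 16.
Intrinsic load = 8 + 16 = 24.

24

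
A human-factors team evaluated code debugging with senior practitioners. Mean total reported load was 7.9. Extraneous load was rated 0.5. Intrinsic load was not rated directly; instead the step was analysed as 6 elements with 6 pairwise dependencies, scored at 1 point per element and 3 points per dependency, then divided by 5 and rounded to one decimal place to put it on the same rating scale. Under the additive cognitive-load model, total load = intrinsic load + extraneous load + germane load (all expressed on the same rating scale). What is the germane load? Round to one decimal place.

2.6

Intrinsic (element-interactivity): (6 × 1 + 6 × 3) / 5 = 24 / 5 = 4.8000 → 4.8.
germane load = total − intrinsic − extraneous
             = 7.9 − 4.8 − 0.5 = 2.6.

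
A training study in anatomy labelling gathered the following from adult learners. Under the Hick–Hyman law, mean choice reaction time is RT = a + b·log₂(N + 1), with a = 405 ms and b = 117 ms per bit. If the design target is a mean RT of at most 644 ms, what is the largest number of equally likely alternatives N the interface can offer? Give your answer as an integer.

Set 405 + 117·log₂(N + 1) ≤ 644.
log₂(N + 1) ≤ (644 − 405) / 117 = 2.0427.
N + 1 ≤ 2^2.0427 = 4.1202.
N ≤ 3.1202, so the largest integer N is 3.

3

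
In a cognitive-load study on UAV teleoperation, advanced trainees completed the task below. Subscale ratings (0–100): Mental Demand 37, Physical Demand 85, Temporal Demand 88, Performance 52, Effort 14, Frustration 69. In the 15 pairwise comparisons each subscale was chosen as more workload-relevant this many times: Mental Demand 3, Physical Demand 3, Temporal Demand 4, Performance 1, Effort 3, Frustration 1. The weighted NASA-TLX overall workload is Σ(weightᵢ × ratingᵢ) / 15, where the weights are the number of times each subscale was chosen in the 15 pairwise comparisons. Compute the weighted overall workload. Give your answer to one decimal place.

The tallies are the weights (they sum to 15).
Weighted sum = 3·37 + 3·85 + 4·88 + 1·52 + 3·14 + 1·69
            = 111 + 255 + 352 + 52 + 42 + 69 = 881.
Overall workload = 881 / 15 = 58.7333 ≈ 58.7.

58.7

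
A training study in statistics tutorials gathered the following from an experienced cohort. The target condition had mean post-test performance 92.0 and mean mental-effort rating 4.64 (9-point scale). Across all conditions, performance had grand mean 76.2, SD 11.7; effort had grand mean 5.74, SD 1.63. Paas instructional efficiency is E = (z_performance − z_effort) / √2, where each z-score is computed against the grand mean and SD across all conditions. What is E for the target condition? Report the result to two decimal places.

z_performance = (92.0 − 76.2) / 11.7 = 15.8000 / 11.7 = 1.3504.
z_effort = (4.64 − 5.74) / 1.63 = -1.1000 / 1.63 = -0.6748.
z_P − z_E = 1.3504 − (-0.6748) = 2.0252.
E = 2.0252 / √2 = 2.0252 / 1.41421 = 1.4320 ≈ 1.43.

1.43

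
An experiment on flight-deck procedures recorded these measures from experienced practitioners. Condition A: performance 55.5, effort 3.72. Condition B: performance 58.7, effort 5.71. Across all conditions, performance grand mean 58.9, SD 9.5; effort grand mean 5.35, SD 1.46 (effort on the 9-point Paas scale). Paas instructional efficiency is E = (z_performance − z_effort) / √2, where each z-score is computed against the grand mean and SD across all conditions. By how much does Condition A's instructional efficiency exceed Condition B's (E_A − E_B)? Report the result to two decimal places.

0.73

Condition A: z_P = (55.5 − 58.9)/9.5 = -0.3579; z_E = (3.72 − 5.35)/1.46 = -1.1164; E_A = (-0.3579 − (-1.1164))/√2 = 0.5363.
Condition B: z_P = (58.7 − 58.9)/9.5 = -0.0211; z_E = (5.71 − 5.35)/1.46 = 0.2466; E_B = (-0.0211 − 0.2466)/√2 = -0.1893.
E_A − E_B = 0.5363 − (-0.1893) = 0.7256 ≈ 0.73.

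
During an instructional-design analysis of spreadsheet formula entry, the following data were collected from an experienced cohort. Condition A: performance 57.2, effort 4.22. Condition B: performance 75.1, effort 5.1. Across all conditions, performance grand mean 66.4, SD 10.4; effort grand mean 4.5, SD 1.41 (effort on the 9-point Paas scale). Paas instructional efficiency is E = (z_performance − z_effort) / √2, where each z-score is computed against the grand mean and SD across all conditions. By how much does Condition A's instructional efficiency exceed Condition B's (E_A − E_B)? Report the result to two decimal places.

Condition A: z_P = (57.2 − 66.4)/10.4 = -0.8846; z_E = (4.22 − 4.5)/1.41 = -0.1986; E_A = (-0.8846 − (-0.1986))/√2 = -0.4851.
Condition B: z_P = (75.1 − 66.4)/10.4 = 0.8365; z_E = (5.1 − 4.5)/1.41 = 0.4255; E_B = (0.8365 − 0.4255)/√2 = 0.2906.
E_A − E_B = -0.4851 − 0.2906 = -0.7757 ≈ -0.78.

-0.78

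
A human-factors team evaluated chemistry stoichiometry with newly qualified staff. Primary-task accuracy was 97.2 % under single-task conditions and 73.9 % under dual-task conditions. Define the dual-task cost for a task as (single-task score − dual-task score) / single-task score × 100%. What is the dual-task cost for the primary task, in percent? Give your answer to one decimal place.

Cost = (97.2 − 73.9) / 97.2 × 100%
     = 23.3000 / 97.2 × 100% = 23.9712%.
≈ 24.0%.

24.0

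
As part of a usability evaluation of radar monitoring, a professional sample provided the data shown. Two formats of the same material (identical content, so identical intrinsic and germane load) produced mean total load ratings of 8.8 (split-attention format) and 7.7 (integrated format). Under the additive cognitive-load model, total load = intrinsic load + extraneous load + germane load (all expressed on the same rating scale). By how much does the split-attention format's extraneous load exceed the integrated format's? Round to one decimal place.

Intrinsic and germane load are equal across formats, so the difference in total load equals the difference in extraneous load.
Extraneous-load difference = 8.8 − 7.7 = 1.1.

1.1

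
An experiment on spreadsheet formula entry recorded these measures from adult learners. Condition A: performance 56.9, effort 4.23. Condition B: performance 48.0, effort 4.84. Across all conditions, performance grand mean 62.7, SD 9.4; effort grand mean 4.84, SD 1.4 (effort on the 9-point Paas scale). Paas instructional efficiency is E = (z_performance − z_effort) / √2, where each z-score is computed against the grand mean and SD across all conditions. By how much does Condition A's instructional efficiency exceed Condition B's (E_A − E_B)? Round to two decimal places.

0.98

Condition A: z_P = (56.9 − 62.7)/9.4 = -0.6170; z_E = (4.23 − 4.84)/1.4 = -0.4357; E_A = (-0.6170 − (-0.4357))/√2 = -0.1282.
Condition B: z_P = (48.0 − 62.7)/9.4 = -1.5638; z_E = (4.84 − 4.84)/1.4 = 0.0000; E_B = (-1.5638 − 0.0000)/√2 = -1.1058.
E_A − E_B = -0.1282 − (-1.1058) = 0.9776 ≈ 0.98.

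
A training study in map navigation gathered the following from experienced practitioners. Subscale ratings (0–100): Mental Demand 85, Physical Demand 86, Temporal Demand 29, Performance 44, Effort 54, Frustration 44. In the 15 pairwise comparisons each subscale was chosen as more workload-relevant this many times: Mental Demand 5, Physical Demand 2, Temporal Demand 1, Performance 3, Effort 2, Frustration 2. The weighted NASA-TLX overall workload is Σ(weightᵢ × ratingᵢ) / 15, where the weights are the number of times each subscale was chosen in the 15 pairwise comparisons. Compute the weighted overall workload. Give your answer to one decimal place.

The tallies are the weights (they sum to 15).
Weighted sum = 5·85 + 2·86 + 1·29 + 3·44 + 2·54 + 2·44
            = 425 + 172 + 29 + 132 + 108 + 88 = 954.
Overall workload = 954 / 15 = 63.6000 ≈ 63.6.

63.6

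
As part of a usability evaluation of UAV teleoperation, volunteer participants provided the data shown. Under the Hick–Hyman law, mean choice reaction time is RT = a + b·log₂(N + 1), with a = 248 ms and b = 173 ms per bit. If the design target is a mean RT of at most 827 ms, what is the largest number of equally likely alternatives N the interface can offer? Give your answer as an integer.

Set 248 + 173·log₂(N + 1) ≤ 827.
log₂(N + 1) ≤ (827 − 248) / 173 = 3.3468.
N + 1 ≤ 2^3.3468 = 10.1739.
N ≤ 9.1739, so the largest integer N is 9.

9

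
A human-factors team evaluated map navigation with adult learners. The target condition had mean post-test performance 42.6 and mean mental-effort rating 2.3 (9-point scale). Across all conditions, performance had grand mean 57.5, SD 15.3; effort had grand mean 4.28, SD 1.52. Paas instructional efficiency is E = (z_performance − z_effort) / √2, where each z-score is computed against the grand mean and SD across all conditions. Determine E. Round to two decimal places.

z_performance = (42.6 − 57.5) / 15.3 = -14.9000 / 15.3 = -0.9739.
z_effort = (2.3 − 4.28) / 1.52 = -1.9800 / 1.52 = -1.3026.
z_P − z_E = -0.9739 − (-1.3026) = 0.3287.
E = 0.3287 / √2 = 0.3287 / 1.41421 = 0.2324 ≈ 0.23.

0.23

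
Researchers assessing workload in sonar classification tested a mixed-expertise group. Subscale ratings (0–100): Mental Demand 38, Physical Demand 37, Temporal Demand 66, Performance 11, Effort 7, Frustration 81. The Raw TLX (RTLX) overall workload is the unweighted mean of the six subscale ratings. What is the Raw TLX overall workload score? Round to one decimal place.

Sum of ratings = 38 + 37 + 66 + 11 + 7 + 81 = 240.
RTLX = 240 / 6 = 40.0000 ≈ 40.0.

40.0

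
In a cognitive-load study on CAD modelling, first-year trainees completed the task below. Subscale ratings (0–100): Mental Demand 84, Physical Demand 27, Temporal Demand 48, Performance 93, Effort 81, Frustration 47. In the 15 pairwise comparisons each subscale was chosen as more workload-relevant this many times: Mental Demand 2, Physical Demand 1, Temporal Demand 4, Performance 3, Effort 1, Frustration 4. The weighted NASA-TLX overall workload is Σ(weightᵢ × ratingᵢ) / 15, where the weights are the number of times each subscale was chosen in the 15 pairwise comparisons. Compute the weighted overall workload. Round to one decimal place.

62.3

The tallies are the weights (they sum to 15).
Weighted sum = 2·84 + 1·27 + 4·48 + 3·93 + 1·81 + 4·47
            = 168 + 27 + 192 + 279 + 81 + 188 = 935.
Overall workload = 935 / 15 = 62.3333 ≈ 62.3.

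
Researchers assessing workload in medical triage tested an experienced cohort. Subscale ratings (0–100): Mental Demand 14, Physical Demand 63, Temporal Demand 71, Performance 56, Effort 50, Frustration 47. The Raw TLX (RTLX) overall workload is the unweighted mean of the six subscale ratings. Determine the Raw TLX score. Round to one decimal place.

Sum of ratings = 14 + 63 + 71 + 56 + 50 + 47 = 301.
RTLX = 301 / 6 = 50.1667 ≈ 50.2.

50.2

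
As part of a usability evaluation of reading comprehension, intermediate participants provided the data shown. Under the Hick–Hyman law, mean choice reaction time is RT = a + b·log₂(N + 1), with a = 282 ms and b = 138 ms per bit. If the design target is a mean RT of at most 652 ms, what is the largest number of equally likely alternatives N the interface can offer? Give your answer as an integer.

5

Set 282 + 138·log₂(N + 1) ≤ 652.
log₂(N + 1) ≤ (652 − 282) / 138 = 2.6812.
N + 1 ≤ 2^2.6812 = 6.4139.
N ≤ 5.4139, so the largest integer N is 5.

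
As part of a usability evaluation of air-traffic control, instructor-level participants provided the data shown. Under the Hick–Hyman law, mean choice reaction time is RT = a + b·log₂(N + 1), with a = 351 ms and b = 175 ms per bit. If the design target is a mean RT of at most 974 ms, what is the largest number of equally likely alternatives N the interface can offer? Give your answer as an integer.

Set 351 + 175·log₂(N + 1) ≤ 974.
log₂(N + 1) ≤ (974 − 351) / 175 = 3.5600.
N + 1 ≤ 2^3.5600 = 11.7942.
N ≤ 10.7942, so the largest integer N is 10.

10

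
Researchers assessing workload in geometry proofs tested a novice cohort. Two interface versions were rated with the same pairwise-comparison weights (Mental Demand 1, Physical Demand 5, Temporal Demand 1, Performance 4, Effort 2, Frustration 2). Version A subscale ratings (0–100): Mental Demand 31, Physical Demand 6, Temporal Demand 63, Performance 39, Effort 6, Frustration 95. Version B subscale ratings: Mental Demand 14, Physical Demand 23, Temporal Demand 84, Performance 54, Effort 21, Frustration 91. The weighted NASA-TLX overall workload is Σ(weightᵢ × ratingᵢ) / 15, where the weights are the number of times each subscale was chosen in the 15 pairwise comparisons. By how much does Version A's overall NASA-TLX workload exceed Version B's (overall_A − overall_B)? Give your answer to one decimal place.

-11.4

Version A weighted sum = 1·31 + 5·6 + 1·63 + 4·39 + 2·6 + 2·95 = 31 + 30 + 63 + 156 + 12 + 190 = 482; overall_A = 482/15 = 32.1333.
Version B weighted sum = 1·14 + 5·23 + 1·84 + 4·54 + 2·21 + 2·91 = 14 + 115 + 84 + 216 + 42 + 182 = 653; overall_B = 653/15 = 43.5333.
Difference = 32.1333 − 43.5333 = -11.4000 ≈ -11.4.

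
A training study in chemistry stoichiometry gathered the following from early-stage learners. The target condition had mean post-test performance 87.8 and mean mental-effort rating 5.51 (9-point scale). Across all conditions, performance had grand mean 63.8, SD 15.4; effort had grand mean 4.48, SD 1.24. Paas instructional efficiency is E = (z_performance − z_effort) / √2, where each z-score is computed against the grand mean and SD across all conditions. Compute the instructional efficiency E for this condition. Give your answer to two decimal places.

z_performance = (87.8 − 63.8) / 15.4 = 24.0000 / 15.4 = 1.5584.
z_effort = (5.51 − 4.48) / 1.24 = 1.0300 / 1.24 = 0.8306.
z_P − z_E = 1.5584 − 0.8306 = 0.7278.
E = 0.7278 / √2 = 0.7278 / 1.41421 = 0.5146 ≈ 0.51.

0.51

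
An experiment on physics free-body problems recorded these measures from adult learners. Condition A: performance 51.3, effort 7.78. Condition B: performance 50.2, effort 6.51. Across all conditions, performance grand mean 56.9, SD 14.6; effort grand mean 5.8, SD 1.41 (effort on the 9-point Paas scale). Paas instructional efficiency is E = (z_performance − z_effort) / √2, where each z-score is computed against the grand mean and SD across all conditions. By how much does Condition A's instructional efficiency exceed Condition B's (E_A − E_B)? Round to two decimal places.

-0.58

Condition A: z_P = (51.3 − 56.9)/14.6 = -0.3836; z_E = (7.78 − 5.8)/1.41 = 1.4043; E_A = (-0.3836 − 1.4043)/√2 = -1.2642.
Condition B: z_P = (50.2 − 56.9)/14.6 = -0.4589; z_E = (6.51 − 5.8)/1.41 = 0.5035; E_B = (-0.4589 − 0.5035)/√2 = -0.6805.
E_A − E_B = -1.2642 − (-0.6805) = -0.5837 ≈ -0.58.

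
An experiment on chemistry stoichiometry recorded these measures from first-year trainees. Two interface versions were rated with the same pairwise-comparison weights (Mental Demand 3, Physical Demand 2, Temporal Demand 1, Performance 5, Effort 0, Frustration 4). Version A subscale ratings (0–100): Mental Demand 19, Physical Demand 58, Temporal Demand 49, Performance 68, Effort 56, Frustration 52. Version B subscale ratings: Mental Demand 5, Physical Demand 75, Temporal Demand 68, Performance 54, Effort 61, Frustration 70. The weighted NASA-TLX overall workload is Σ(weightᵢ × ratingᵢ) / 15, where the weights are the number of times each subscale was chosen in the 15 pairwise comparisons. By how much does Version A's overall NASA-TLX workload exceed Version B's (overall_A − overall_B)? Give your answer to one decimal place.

-0.9

Version A weighted sum = 3·19 + 2·58 + 1·49 + 5·68 + 0·56 + 4·52 = 57 + 116 + 49 + 340 + 0 + 208 = 770; overall_A = 770/15 = 51.3333.
Version B weighted sum = 3·5 + 2·75 + 1·68 + 5·54 + 0·61 + 4·70 = 15 + 150 + 68 + 270 + 0 + 280 = 783; overall_B = 783/15 = 52.2000.
Difference = 51.3333 − 52.2000 = -0.8667 ≈ -0.9.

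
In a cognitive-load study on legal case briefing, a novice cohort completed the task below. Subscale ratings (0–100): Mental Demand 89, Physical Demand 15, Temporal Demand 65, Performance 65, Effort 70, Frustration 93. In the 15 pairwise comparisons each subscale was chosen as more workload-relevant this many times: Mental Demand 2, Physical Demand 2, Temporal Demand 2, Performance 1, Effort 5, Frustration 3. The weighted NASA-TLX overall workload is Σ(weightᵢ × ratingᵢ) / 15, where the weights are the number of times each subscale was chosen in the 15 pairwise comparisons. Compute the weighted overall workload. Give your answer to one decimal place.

The tallies are the weights (they sum to 15).
Weighted sum = 2·89 + 2·15 + 2·65 + 1·65 + 5·70 + 3·93
            = 178 + 30 + 130 + 65 + 350 + 279 = 1032.
Overall workload = 1032 / 15 = 68.8000 ≈ 68.8.

68.8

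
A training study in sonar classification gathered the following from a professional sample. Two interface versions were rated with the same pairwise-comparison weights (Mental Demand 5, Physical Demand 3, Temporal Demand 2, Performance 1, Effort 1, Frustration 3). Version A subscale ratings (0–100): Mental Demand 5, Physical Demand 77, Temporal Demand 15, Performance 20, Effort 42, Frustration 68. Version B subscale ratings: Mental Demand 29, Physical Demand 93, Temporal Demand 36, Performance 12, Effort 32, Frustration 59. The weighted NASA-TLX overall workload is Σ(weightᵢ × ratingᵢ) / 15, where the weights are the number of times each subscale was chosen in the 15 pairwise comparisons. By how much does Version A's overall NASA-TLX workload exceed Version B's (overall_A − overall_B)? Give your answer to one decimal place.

Version A weighted sum = 5·5 + 3·77 + 2·15 + 1·20 + 1·42 + 3·68 = 25 + 231 + 30 + 20 + 42 + 204 = 552; overall_A = 552/15 = 36.8000.
Version B weighted sum = 5·29 + 3·93 + 2·36 + 1·12 + 1·32 + 3·59 = 145 + 279 + 72 + 12 + 32 + 177 = 717; overall_B = 717/15 = 47.8000.
Difference = 36.8000 − 47.8000 = -11.0000 ≈ -11.0.

-11.0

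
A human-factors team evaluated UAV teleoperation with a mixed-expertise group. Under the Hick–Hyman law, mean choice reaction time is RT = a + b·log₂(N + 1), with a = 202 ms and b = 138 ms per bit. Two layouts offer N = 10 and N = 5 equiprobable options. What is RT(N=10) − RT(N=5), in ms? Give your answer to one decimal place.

RT(10) = 202 + 138·log₂(11) = 202 + 138·3.4594 = 679.3972 ms.
RT(5) = 202 + 138·log₂(6) = 202 + 138·2.5850 = 558.7300 ms.
Difference = 679.3972 − 558.7300 = 120.6672 ≈ 120.7 ms.

120.7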